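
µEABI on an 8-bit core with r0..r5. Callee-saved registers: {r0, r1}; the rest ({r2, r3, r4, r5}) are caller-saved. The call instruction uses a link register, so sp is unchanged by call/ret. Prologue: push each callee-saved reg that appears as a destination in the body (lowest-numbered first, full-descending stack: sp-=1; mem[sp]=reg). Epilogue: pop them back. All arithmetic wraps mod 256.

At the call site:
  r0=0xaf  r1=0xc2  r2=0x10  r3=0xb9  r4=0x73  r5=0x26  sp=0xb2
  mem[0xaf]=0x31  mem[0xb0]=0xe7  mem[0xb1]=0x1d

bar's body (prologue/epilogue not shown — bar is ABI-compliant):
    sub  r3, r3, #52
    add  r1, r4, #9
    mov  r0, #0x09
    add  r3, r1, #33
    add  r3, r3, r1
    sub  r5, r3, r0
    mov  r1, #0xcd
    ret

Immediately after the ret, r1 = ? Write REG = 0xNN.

prologue: push r0 -> mem[0xb1]=0xaf, sp=0xb1
prologue: push r1 -> mem[0xb0]=0xc2, sp=0xb0
body[0] sub  r3, r3, #52 -> r3=0x85
body[1] add  r1, r4, #9 -> r1=0x7c
body[2] mov  r0, #0x09 -> r0=0x09
body[3] add  r3, r1, #33 -> r3=0x9d
body[4] add  r3, r3, r1 -> r3=0x19
body[5] sub  r5, r3, r0 -> r5=0x10
body[6] mov  r1, #0xcd -> r1=0xcd
epilogue: pop r1=0xc2, sp=0xb1
epilogue: pop r0=0xaf, sp=0xb2
r1 is callee-saved -> restored

REG = 0xc2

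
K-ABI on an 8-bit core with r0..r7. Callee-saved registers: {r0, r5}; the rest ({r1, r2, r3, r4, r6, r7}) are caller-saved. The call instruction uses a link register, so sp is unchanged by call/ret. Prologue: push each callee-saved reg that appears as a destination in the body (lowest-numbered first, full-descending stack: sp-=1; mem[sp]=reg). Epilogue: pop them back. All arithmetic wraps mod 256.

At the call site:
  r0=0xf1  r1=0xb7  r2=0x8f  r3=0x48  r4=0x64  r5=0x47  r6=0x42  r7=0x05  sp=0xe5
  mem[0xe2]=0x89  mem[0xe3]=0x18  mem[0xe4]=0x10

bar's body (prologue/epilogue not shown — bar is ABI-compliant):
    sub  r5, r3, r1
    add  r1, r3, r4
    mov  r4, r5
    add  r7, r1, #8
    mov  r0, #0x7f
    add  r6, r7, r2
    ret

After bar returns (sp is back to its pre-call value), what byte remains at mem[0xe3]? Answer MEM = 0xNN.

prologue: push r0 -> mem[0xe4]=0xf1, sp=0xe4
prologue: push r5 -> mem[0xe3]=0x47, sp=0xe3
body[0] sub  r5, r3, r1 -> r5=0x91
body[1] add  r1, r3, r4 -> r1=0xac
body[2] mov  r4, r5 -> r4=0x91
body[3] add  r7, r1, #8 -> r7=0xb4
body[4] mov  r0, #0x7f -> r0=0x7f
body[5] add  r6, r7, r2 -> r6=0x43
epilogue: pop r5=0x47, sp=0xe4
epilogue: pop r0=0xf1, sp=0xe5
prologue pushed ['r0', 'r5'] at ['0xe4', '0xe3']

MEM = 0x47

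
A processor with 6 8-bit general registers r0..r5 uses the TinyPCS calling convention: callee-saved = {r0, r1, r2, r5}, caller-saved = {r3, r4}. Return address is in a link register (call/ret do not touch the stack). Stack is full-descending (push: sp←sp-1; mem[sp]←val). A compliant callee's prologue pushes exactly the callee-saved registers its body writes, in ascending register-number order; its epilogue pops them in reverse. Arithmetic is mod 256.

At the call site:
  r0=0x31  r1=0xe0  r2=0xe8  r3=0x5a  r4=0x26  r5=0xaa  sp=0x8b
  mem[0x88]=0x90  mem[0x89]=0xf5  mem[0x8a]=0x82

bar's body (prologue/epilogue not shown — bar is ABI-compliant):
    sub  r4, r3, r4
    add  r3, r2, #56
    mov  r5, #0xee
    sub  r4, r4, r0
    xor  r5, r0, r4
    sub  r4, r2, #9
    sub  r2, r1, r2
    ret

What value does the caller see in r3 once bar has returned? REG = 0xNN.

prologue: push r2 -> mem[0x8a]=0xe8, sp=0x8a
prologue: push r5 -> mem[0x89]=0xaa, sp=0x89
body[0] sub  r4, r3, r4 -> r4=0x34
body[1] add  r3, r2, #56 -> r3=0x20
body[2] mov  r5, #0xee -> r5=0xee
body[3] sub  r4, r4, r0 -> r4=0x03
body[4] xor  r5, r0, r4 -> r5=0x32
body[5] sub  r4, r2, #9 -> r4=0xdf
body[6] sub  r2, r1, r2 -> r2=0xf8
epilogue: pop r5=0xaa, sp=0x8a
epilogue: pop r2=0xe8, sp=0x8b
r3 is caller-saved -> body value

REG = 0x20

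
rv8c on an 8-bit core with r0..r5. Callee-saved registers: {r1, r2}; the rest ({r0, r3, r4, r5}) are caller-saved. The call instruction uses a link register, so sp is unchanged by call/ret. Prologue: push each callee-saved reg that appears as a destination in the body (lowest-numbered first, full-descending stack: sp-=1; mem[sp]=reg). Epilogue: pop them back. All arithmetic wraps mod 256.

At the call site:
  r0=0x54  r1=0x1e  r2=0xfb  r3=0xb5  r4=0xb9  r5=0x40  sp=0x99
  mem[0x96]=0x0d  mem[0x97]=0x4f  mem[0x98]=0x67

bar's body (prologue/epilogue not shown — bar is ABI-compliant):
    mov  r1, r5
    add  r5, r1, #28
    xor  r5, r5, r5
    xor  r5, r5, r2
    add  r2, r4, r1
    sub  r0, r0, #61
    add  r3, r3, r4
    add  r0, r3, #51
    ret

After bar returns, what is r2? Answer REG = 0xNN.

REG = 0xfb

prologue: push r1 → mem[0x98]=0x1e, sp=0x98
prologue: push r2 → mem[0x97]=0xfb, sp=0x97
body[0] mov  r1, r5 → r1=0x40
body[1] add  r5, r1, #28 → r5=0x5c
body[2] xor  r5, r5, r5 → r5=0x00
body[3] xor  r5, r5, r2 → r5=0xfb
body[4] add  r2, r4, r1 → r2=0xf9
body[5] sub  r0, r0, #61 → r0=0x17
body[6] add  r3, r3, r4 → r3=0x6e
body[7] add  r0, r3, #51 → r0=0xa1
epilogue: pop r2=0xfb, sp=0x98
epilogue: pop r1=0x1e, sp=0x99
r2 is callee-saved → restored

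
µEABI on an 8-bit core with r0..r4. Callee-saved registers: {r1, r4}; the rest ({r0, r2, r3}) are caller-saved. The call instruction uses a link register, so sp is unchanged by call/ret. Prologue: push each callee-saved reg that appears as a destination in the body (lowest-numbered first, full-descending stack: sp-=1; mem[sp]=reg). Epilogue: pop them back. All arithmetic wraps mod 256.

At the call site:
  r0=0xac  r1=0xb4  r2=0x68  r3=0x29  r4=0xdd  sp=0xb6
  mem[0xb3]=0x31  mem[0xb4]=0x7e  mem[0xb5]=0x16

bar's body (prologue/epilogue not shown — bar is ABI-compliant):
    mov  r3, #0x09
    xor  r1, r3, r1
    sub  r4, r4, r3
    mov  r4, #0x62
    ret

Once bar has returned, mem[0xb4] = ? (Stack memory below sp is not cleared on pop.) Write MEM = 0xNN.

prologue: push r1 -> mem[0xb5]=0xb4, sp=0xb5
prologue: push r4 -> mem[0xb4]=0xdd, sp=0xb4
body[0] mov  r3, #0x09 -> r3=0x09
body[1] xor  r1, r3, r1 -> r1=0xbd
body[2] sub  r4, r4, r3 -> r4=0xd4
body[3] mov  r4, #0x62 -> r4=0x62
epilogue: pop r4=0xdd, sp=0xb5
epilogue: pop r1=0xb4, sp=0xb6
prologue pushed ['r1', 'r4'] at ['0xb5', '0xb4']

MEM = 0xdd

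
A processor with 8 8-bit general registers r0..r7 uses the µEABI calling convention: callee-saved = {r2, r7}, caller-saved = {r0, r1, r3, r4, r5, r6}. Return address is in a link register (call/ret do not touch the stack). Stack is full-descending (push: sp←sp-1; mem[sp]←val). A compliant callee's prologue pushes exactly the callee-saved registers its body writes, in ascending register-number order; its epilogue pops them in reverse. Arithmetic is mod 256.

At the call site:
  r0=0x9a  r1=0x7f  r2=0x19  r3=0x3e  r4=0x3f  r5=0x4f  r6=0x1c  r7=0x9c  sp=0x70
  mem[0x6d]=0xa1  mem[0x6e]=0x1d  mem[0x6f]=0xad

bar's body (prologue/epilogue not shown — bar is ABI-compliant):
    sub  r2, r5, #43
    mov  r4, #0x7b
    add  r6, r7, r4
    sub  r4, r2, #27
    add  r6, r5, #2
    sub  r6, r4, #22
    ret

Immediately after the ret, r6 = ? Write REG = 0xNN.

prologue: push r2 -> mem[0x6f]=0x19, sp=0x6f
body[0] sub  r2, r5, #43 -> r2=0x24
body[1] mov  r4, #0x7b -> r4=0x7b
body[2] add  r6, r7, r4 -> r6=0x17
body[3] sub  r4, r2, #27 -> r4=0x09
body[4] add  r6, r5, #2 -> r6=0x51
body[5] sub  r6, r4, #22 -> r6=0xf3
epilogue: pop r2=0x19, sp=0x70
r6 is caller-saved -> body value

REG = 0xf3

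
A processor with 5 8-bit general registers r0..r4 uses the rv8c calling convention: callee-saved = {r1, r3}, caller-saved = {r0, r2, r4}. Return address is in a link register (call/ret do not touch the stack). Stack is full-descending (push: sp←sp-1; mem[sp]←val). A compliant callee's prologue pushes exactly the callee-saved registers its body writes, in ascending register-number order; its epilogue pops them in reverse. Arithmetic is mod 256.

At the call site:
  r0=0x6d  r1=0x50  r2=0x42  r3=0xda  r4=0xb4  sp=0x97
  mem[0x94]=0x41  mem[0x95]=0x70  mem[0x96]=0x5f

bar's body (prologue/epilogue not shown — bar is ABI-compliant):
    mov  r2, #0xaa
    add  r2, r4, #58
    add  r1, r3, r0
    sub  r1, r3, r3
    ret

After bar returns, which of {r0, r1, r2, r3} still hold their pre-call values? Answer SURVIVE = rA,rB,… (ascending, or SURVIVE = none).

SURVIVE = r0,r1,r3

prologue: push r1 → mem[0x96]=0x50, sp=0x96
body[0] mov  r2, #0xaa → r2=0xaa
body[1] add  r2, r4, #58 → r2=0xee
body[2] add  r1, r3, r0 → r1=0x47
body[3] sub  r1, r3, r3 → r1=0x00
epilogue: pop r1=0x50, sp=0x97
r0: caller-saved, written=False
r1: callee-saved, written=True
r2: caller-saved, written=True
r3: callee-saved, written=False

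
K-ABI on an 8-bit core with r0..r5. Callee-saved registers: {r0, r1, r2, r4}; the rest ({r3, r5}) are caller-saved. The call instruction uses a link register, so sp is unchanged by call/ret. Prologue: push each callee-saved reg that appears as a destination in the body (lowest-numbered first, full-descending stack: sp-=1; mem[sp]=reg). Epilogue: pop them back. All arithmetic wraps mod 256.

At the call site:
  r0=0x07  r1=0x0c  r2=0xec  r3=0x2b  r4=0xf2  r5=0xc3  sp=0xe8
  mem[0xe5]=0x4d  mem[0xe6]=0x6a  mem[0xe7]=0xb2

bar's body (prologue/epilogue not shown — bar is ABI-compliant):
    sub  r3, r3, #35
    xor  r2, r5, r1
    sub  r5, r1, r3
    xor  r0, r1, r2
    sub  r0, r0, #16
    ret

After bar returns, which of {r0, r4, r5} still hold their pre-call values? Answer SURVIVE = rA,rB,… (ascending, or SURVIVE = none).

SURVIVE = r0,r4

prologue: push r0 → mem[0xe7]=0x07, sp=0xe7
prologue: push r2 → mem[0xe6]=0xec, sp=0xe6
body[0] sub  r3, r3, #35 → r3=0x08
body[1] xor  r2, r5, r1 → r2=0xcf
body[2] sub  r5, r1, r3 → r5=0x04
body[3] xor  r0, r1, r2 → r0=0xc3
body[4] sub  r0, r0, #16 → r0=0xb3
epilogue: pop r2=0xec, sp=0xe7
epilogue: pop r0=0x07, sp=0xe8
r0: callee-saved, written=True
r4: callee-saved, written=False
r5: caller-saved, written=True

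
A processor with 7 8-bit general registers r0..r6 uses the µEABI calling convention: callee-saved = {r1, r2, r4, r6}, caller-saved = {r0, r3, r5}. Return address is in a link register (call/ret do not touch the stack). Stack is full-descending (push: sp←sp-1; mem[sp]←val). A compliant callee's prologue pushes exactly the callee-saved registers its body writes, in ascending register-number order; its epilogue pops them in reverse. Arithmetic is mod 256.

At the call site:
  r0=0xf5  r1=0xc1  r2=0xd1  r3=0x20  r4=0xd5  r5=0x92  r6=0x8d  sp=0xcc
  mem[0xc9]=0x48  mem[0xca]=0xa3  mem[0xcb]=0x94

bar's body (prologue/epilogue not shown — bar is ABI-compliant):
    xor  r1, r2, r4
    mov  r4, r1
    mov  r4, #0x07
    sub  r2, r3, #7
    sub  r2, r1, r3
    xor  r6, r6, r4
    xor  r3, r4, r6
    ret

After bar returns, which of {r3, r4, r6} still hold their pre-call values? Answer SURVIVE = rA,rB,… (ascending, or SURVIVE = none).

SURVIVE = r4,r6

prologue: push r1 → mem[0xcb]=0xc1, sp=0xcb
prologue: push r2 → mem[0xca]=0xd1, sp=0xca
prologue: push r4 → mem[0xc9]=0xd5, sp=0xc9
prologue: push r6 → mem[0xc8]=0x8d, sp=0xc8
body[0] xor  r1, r2, r4 → r1=0x04
body[1] mov  r4, r1 → r4=0x04
body[2] mov  r4, #0x07 → r4=0x07
body[3] sub  r2, r3, #7 → r2=0x19
body[4] sub  r2, r1, r3 → r2=0xe4
body[5] xor  r6, r6, r4 → r6=0x8a
body[6] xor  r3, r4, r6 → r3=0x8d
epilogue: pop r6=0x8d, sp=0xc9
epilogue: pop r4=0xd5, sp=0xca
epilogue: pop r2=0xd1, sp=0xcb
epilogue: pop r1=0xc1, sp=0xcc
r3: caller-saved, written=True
r4: callee-saved, written=True
r6: callee-saved, written=True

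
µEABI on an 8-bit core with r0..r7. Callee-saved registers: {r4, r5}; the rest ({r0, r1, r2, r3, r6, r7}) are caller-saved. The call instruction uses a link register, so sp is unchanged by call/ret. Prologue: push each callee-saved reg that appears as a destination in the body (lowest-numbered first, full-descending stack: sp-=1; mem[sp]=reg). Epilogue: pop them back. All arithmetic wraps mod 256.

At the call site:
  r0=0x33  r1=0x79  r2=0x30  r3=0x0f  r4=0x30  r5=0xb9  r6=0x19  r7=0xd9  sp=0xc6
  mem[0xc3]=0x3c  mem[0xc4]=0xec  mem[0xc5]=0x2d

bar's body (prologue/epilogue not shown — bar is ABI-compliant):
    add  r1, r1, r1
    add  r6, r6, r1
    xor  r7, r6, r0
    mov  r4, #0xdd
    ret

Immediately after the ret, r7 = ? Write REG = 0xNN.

prologue: push r4 → mem[0xc5]=0x30, sp=0xc5
body[0] add  r1, r1, r1 → r1=0xf2
body[1] add  r6, r6, r1 → r6=0x0b
body[2] xor  r7, r6, r0 → r7=0x38
body[3] mov  r4, #0xdd → r4=0xdd
epilogue: pop r4=0x30, sp=0xc6
r7 is caller-saved → body value

REG = 0x38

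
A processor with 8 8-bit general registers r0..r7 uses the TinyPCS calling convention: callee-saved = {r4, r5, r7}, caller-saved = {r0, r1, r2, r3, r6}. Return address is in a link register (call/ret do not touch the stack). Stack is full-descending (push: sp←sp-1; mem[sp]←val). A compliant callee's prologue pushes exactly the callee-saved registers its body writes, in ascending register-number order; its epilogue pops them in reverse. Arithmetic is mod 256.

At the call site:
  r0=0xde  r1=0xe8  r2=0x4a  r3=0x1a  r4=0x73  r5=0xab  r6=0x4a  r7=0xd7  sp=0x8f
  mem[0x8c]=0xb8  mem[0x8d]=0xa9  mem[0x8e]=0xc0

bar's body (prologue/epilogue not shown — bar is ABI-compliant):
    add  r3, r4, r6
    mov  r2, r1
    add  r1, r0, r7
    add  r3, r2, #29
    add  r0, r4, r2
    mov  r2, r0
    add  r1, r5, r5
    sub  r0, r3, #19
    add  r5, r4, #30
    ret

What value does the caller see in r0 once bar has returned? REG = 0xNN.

REG = 0xf2

prologue: push r5 -> mem[0x8e]=0xab, sp=0x8e
body[0] add  r3, r4, r6 -> r3=0xbd
body[1] mov  r2, r1 -> r2=0xe8
body[2] add  r1, r0, r7 -> r1=0xb5
body[3] add  r3, r2, #29 -> r3=0x05
body[4] add  r0, r4, r2 -> r0=0x5b
body[5] mov  r2, r0 -> r2=0x5b
body[6] add  r1, r5, r5 -> r1=0x56
body[7] sub  r0, r3, #19 -> r0=0xf2
body[8] add  r5, r4, #30 -> r5=0x91
epilogue: pop r5=0xab, sp=0x8f
r0 is caller-saved -> body value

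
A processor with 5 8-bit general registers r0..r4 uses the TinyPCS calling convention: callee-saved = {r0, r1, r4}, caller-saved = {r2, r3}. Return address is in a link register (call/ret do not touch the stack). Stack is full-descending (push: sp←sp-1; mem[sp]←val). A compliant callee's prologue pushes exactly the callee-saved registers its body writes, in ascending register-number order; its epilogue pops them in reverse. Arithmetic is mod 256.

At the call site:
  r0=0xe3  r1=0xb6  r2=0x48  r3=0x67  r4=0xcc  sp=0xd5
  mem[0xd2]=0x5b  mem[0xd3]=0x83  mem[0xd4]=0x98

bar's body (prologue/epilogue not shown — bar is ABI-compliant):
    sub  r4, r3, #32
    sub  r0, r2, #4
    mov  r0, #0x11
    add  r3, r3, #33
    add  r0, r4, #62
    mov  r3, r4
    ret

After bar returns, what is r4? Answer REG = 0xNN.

REG = 0xcc

prologue: push r0 -> mem[0xd4]=0xe3, sp=0xd4
prologue: push r4 -> mem[0xd3]=0xcc, sp=0xd3
body[0] sub  r4, r3, #32 -> r4=0x47
body[1] sub  r0, r2, #4 -> r0=0x44
body[2] mov  r0, #0x11 -> r0=0x11
body[3] add  r3, r3, #33 -> r3=0x88
body[4] add  r0, r4, #62 -> r0=0x85
body[5] mov  r3, r4 -> r3=0x47
epilogue: pop r4=0xcc, sp=0xd4
epilogue: pop r0=0xe3, sp=0xd5
r4 is callee-saved -> restored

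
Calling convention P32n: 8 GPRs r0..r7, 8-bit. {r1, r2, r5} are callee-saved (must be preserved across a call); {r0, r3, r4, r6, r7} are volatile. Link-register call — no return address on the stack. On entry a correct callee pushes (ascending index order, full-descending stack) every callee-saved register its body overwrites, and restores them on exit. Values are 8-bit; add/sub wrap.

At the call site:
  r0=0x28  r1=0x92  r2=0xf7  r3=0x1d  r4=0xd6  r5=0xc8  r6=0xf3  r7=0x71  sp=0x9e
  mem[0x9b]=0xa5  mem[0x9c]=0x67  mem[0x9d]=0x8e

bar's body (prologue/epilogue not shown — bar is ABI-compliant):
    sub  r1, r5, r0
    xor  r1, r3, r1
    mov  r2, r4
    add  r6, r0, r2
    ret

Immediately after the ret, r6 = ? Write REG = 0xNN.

prologue: push r1 → mem[0x9d]=0x92, sp=0x9d
prologue: push r2 → mem[0x9c]=0xf7, sp=0x9c
body[0] sub  r1, r5, r0 → r1=0xa0
body[1] xor  r1, r3, r1 → r1=0xbd
body[2] mov  r2, r4 → r2=0xd6
body[3] add  r6, r0, r2 → r6=0xfe
epilogue: pop r2=0xf7, sp=0x9d
epilogue: pop r1=0x92, sp=0x9e
r6 is caller-saved → body value

REG = 0xfe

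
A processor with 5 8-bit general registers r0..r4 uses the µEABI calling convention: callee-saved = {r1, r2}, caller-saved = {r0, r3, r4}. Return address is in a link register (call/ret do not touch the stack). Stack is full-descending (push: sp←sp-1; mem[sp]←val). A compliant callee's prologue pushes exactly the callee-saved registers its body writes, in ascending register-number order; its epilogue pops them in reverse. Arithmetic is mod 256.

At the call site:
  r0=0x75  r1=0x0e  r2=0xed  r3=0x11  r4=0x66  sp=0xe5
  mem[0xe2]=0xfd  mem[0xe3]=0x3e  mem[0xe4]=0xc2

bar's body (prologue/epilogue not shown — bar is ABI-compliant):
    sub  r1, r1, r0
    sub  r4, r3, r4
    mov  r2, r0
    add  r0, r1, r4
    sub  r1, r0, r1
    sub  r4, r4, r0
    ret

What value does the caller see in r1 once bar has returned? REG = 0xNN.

prologue: push r1 -> mem[0xe4]=0x0e, sp=0xe4
prologue: push r2 -> mem[0xe3]=0xed, sp=0xe3
body[0] sub  r1, r1, r0 -> r1=0x99
body[1] sub  r4, r3, r4 -> r4=0xab
body[2] mov  r2, r0 -> r2=0x75
body[3] add  r0, r1, r4 -> r0=0x44
body[4] sub  r1, r0, r1 -> r1=0xab
body[5] sub  r4, r4, r0 -> r4=0x67
epilogue: pop r2=0xed, sp=0xe4
epilogue: pop r1=0x0e, sp=0xe5
r1 is callee-saved -> restored

REG = 0x0e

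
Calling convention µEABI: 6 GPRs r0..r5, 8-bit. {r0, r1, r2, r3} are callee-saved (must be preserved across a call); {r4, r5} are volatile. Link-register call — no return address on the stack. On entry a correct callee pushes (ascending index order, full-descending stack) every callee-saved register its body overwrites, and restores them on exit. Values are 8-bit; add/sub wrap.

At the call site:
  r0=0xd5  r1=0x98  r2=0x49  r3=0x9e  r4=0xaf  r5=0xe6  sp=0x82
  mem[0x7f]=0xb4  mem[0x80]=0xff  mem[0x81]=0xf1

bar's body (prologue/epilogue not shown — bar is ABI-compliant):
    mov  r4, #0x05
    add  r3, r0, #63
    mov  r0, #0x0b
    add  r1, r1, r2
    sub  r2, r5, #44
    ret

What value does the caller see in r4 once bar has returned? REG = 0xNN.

prologue: push r0 -> mem[0x81]=0xd5, sp=0x81
prologue: push r1 -> mem[0x80]=0x98, sp=0x80
prologue: push r2 -> mem[0x7f]=0x49, sp=0x7f
prologue: push r3 -> mem[0x7e]=0x9e, sp=0x7e
body[0] mov  r4, #0x05 -> r4=0x05
body[1] add  r3, r0, #63 -> r3=0x14
body[2] mov  r0, #0x0b -> r0=0x0b
body[3] add  r1, r1, r2 -> r1=0xe1
body[4] sub  r2, r5, #44 -> r2=0xba
epilogue: pop r3=0x9e, sp=0x7f
epilogue: pop r2=0x49, sp=0x80
epilogue: pop r1=0x98, sp=0x81
epilogue: pop r0=0xd5, sp=0x82
r4 is caller-saved -> body value

REG = 0x05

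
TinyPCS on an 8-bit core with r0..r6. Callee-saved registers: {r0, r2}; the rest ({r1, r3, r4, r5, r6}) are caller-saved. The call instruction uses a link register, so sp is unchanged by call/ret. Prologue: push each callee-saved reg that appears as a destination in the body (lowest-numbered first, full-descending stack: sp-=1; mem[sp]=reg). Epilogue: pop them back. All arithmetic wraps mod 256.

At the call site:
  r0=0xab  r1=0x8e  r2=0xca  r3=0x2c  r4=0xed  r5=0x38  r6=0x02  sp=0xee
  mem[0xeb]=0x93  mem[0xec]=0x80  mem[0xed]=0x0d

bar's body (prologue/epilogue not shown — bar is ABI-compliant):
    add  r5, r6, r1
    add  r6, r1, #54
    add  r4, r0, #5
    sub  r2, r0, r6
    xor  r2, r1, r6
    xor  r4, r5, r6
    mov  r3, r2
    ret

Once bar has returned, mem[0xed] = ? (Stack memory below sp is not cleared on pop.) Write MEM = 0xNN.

prologue: push r2 → mem[0xed]=0xca, sp=0xed
body[0] add  r5, r6, r1 → r5=0x90
body[1] add  r6, r1, #54 → r6=0xc4
body[2] add  r4, r0, #5 → r4=0xb0
body[3] sub  r2, r0, r6 → r2=0xe7
body[4] xor  r2, r1, r6 → r2=0x4a
body[5] xor  r4, r5, r6 → r4=0x54
body[6] mov  r3, r2 → r3=0x4a
epilogue: pop r2=0xca, sp=0xee
prologue pushed ['r2'] at ['0xed']

MEM = 0xca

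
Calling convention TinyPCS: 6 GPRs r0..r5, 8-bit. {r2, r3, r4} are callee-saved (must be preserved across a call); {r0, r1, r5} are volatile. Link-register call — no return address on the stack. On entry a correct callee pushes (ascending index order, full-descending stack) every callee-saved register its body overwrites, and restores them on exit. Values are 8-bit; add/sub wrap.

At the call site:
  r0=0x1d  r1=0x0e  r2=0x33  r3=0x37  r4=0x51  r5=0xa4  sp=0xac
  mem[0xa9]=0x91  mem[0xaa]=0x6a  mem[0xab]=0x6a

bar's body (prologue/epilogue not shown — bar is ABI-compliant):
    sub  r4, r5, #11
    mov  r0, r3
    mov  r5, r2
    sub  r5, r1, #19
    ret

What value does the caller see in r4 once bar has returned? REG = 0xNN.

prologue: push r4 -> mem[0xab]=0x51, sp=0xab
body[0] sub  r4, r5, #11 -> r4=0x99
body[1] mov  r0, r3 -> r0=0x37
body[2] mov  r5, r2 -> r5=0x33
body[3] sub  r5, r1, #19 -> r5=0xfb
epilogue: pop r4=0x51, sp=0xac
r4 is callee-saved -> restored

REG = 0x51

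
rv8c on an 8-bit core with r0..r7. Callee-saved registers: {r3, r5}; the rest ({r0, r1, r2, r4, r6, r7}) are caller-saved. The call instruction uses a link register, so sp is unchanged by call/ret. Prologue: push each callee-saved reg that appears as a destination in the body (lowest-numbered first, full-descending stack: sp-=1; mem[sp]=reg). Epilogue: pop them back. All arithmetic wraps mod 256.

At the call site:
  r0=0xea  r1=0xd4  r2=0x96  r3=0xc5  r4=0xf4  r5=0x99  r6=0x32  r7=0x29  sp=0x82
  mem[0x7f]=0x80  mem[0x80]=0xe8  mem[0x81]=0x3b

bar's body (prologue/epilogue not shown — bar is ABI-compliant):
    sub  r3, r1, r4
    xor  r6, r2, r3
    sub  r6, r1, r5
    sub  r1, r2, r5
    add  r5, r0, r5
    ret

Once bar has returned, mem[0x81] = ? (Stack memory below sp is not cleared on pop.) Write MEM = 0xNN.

MEM = 0xc5

prologue: push r3 -> mem[0x81]=0xc5, sp=0x81
prologue: push r5 -> mem[0x80]=0x99, sp=0x80
body[0] sub  r3, r1, r4 -> r3=0xe0
body[1] xor  r6, r2, r3 -> r6=0x76
body[2] sub  r6, r1, r5 -> r6=0x3b
body[3] sub  r1, r2, r5 -> r1=0xfd
body[4] add  r5, r0, r5 -> r5=0x83
epilogue: pop r5=0x99, sp=0x81
epilogue: pop r3=0xc5, sp=0x82
prologue pushed ['r3', 'r5'] at ['0x81', '0x80']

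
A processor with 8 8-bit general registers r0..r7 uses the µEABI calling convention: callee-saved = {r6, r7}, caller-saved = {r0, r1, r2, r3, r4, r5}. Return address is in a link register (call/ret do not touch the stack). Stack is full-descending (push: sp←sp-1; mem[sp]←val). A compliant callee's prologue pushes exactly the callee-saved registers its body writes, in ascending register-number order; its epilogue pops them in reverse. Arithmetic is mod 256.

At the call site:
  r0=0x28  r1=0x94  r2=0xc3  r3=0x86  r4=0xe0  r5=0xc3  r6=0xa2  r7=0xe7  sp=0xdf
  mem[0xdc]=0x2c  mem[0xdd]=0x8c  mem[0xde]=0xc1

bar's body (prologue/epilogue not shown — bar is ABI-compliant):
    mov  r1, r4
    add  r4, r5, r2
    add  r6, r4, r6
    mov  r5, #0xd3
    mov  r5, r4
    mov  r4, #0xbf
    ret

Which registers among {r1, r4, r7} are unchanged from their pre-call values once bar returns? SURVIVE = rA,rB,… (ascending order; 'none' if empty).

prologue: push r6 → mem[0xde]=0xa2, sp=0xde
body[0] mov  r1, r4 → r1=0xe0
body[1] add  r4, r5, r2 → r4=0x86
body[2] add  r6, r4, r6 → r6=0x28
body[3] mov  r5, #0xd3 → r5=0xd3
body[4] mov  r5, r4 → r5=0x86
body[5] mov  r4, #0xbf → r4=0xbf
epilogue: pop r6=0xa2, sp=0xdf
r1: caller-saved, written=True
r4: caller-saved, written=True
r7: callee-saved, written=False

SURVIVE = r7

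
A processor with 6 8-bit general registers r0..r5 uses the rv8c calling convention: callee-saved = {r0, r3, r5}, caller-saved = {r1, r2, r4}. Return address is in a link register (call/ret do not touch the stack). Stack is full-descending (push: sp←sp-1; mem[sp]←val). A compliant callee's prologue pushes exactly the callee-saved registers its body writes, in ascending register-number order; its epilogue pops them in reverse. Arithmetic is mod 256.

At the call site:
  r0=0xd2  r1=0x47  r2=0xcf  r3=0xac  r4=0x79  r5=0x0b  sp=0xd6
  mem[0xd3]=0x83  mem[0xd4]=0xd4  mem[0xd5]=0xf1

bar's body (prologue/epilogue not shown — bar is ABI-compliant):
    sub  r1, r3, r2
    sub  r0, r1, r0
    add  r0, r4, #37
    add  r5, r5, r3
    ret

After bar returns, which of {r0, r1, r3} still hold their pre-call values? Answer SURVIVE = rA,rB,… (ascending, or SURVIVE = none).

prologue: push r0 → mem[0xd5]=0xd2, sp=0xd5
prologue: push r5 → mem[0xd4]=0x0b, sp=0xd4
body[0] sub  r1, r3, r2 → r1=0xdd
body[1] sub  r0, r1, r0 → r0=0x0b
body[2] add  r0, r4, #37 → r0=0x9e
body[3] add  r5, r5, r3 → r5=0xb7
epilogue: pop r5=0x0b, sp=0xd5
epilogue: pop r0=0xd2, sp=0xd6
r0: callee-saved, written=True
r1: caller-saved, written=True
r3: callee-saved, written=False

SURVIVE = r0,r3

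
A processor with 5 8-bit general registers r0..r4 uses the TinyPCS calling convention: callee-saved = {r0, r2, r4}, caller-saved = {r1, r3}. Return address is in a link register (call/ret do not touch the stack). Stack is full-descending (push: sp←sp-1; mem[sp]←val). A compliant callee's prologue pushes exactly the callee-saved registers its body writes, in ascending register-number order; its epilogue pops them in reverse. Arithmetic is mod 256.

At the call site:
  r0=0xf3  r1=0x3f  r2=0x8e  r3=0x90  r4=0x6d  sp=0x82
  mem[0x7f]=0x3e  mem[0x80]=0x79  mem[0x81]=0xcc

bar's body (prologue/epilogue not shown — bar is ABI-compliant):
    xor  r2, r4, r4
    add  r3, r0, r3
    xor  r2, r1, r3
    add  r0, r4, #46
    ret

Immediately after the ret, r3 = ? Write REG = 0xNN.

REG = 0x83

prologue: push r0 → mem[0x81]=0xf3, sp=0x81
prologue: push r2 → mem[0x80]=0x8e, sp=0x80
body[0] xor  r2, r4, r4 → r2=0x00
body[1] add  r3, r0, r3 → r3=0x83
body[2] xor  r2, r1, r3 → r2=0xbc
body[3] add  r0, r4, #46 → r0=0x9b
epilogue: pop r2=0x8e, sp=0x81
epilogue: pop r0=0xf3, sp=0x82
r3 is caller-saved → body value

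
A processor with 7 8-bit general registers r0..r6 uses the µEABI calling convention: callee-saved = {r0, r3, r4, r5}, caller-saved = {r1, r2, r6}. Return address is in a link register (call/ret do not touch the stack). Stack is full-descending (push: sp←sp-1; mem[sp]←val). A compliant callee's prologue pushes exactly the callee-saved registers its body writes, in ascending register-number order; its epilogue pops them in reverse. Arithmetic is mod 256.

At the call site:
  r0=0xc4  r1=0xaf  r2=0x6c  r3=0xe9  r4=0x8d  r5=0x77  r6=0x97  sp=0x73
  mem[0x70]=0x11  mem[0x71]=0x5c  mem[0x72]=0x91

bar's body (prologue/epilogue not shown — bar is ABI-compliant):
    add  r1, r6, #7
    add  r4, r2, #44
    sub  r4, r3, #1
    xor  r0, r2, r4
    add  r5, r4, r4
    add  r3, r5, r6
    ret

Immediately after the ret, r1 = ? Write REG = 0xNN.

prologue: push r0 → mem[0x72]=0xc4, sp=0x72
prologue: push r3 → mem[0x71]=0xe9, sp=0x71
prologue: push r4 → mem[0x70]=0x8d, sp=0x70
prologue: push r5 → mem[0x6f]=0x77, sp=0x6f
body[0] add  r1, r6, #7 → r1=0x9e
body[1] add  r4, r2, #44 → r4=0x98
body[2] sub  r4, r3, #1 → r4=0xe8
body[3] xor  r0, r2, r4 → r0=0x84
body[4] add  r5, r4, r4 → r5=0xd0
body[5] add  r3, r5, r6 → r3=0x67
epilogue: pop r5=0x77, sp=0x70
epilogue: pop r4=0x8d, sp=0x71
epilogue: pop r3=0xe9, sp=0x72
epilogue: pop r0=0xc4, sp=0x73
r1 is caller-saved → body value

REG = 0x9e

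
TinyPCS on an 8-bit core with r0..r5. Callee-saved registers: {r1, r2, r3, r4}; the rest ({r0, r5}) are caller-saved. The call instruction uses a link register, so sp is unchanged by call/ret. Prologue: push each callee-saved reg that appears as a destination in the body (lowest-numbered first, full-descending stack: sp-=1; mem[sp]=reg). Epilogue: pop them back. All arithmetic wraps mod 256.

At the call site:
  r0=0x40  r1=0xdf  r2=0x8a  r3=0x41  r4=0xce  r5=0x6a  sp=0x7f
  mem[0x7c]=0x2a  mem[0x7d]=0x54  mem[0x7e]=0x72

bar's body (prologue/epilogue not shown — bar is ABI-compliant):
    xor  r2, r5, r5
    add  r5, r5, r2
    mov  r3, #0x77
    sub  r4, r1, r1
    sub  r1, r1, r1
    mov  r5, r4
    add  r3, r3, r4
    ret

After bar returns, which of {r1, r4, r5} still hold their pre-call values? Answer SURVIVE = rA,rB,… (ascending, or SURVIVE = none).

prologue: push r1 -> mem[0x7e]=0xdf, sp=0x7e
prologue: push r2 -> mem[0x7d]=0x8a, sp=0x7d
prologue: push r3 -> mem[0x7c]=0x41, sp=0x7c
prologue: push r4 -> mem[0x7b]=0xce, sp=0x7b
body[0] xor  r2, r5, r5 -> r2=0x00
body[1] add  r5, r5, r2 -> r5=0x6a
body[2] mov  r3, #0x77 -> r3=0x77
body[3] sub  r4, r1, r1 -> r4=0x00
body[4] sub  r1, r1, r1 -> r1=0x00
body[5] mov  r5, r4 -> r5=0x00
body[6] add  r3, r3, r4 -> r3=0x77
epilogue: pop r4=0xce, sp=0x7c
epilogue: pop r3=0x41, sp=0x7d
epilogue: pop r2=0x8a, sp=0x7e
epilogue: pop r1=0xdf, sp=0x7f
r1: callee-saved, written=True
r4: callee-saved, written=True
r5: caller-saved, written=True

SURVIVE = r1,r4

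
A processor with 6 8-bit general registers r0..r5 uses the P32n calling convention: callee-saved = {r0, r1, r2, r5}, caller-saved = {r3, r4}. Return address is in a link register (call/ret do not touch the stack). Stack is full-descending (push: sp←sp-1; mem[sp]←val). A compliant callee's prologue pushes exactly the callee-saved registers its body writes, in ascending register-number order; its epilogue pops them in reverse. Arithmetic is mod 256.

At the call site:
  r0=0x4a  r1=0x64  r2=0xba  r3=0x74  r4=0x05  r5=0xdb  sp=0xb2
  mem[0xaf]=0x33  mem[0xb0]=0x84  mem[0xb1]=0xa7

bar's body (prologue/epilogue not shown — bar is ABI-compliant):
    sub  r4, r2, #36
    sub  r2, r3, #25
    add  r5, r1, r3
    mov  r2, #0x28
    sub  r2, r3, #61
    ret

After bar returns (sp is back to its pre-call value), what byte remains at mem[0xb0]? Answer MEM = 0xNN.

prologue: push r2 -> mem[0xb1]=0xba, sp=0xb1
prologue: push r5 -> mem[0xb0]=0xdb, sp=0xb0
body[0] sub  r4, r2, #36 -> r4=0x96
body[1] sub  r2, r3, #25 -> r2=0x5b
body[2] add  r5, r1, r3 -> r5=0xd8
body[3] mov  r2, #0x28 -> r2=0x28
body[4] sub  r2, r3, #61 -> r2=0x37
epilogue: pop r5=0xdb, sp=0xb1
epilogue: pop r2=0xba, sp=0xb2
prologue pushed ['r2', 'r5'] at ['0xb1', '0xb0']

MEM = 0xdb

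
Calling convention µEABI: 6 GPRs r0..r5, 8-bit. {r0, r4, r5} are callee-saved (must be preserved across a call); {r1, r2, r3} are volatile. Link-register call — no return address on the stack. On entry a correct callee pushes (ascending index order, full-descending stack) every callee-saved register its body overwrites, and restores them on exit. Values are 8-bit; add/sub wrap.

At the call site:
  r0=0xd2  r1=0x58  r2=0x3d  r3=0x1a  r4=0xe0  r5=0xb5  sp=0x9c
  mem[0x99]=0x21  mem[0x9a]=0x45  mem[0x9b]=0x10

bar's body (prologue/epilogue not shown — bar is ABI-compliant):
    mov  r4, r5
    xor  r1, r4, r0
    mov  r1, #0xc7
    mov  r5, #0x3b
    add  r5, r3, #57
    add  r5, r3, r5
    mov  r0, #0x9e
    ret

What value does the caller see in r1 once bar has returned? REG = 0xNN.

prologue: push r0 -> mem[0x9b]=0xd2, sp=0x9b
prologue: push r4 -> mem[0x9a]=0xe0, sp=0x9a
prologue: push r5 -> mem[0x99]=0xb5, sp=0x99
body[0] mov  r4, r5 -> r4=0xb5
body[1] xor  r1, r4, r0 -> r1=0x67
body[2] mov  r1, #0xc7 -> r1=0xc7
body[3] mov  r5, #0x3b -> r5=0x3b
body[4] add  r5, r3, #57 -> r5=0x53
body[5] add  r5, r3, r5 -> r5=0x6d
body[6] mov  r0, #0x9e -> r0=0x9e
epilogue: pop r5=0xb5, sp=0x9a
epilogue: pop r4=0xe0, sp=0x9b
epilogue: pop r0=0xd2, sp=0x9c
r1 is caller-saved -> body value

REG = 0xc7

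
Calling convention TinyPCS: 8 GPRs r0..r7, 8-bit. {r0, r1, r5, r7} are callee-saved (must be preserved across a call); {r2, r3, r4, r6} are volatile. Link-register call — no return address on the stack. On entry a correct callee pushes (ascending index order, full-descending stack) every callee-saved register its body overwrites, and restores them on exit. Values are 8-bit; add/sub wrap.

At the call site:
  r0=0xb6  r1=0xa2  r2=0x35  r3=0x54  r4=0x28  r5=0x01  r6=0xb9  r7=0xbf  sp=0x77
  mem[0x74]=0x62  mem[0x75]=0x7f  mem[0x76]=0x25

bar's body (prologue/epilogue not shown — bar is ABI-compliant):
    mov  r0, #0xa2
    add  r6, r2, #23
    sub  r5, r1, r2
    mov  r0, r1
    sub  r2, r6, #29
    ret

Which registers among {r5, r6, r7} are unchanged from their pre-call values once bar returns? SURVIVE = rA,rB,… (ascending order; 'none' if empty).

SURVIVE = r5,r7

prologue: push r0 -> mem[0x76]=0xb6, sp=0x76
prologue: push r5 -> mem[0x75]=0x01, sp=0x75
body[0] mov  r0, #0xa2 -> r0=0xa2
body[1] add  r6, r2, #23 -> r6=0x4c
body[2] sub  r5, r1, r2 -> r5=0x6d
body[3] mov  r0, r1 -> r0=0xa2
body[4] sub  r2, r6, #29 -> r2=0x2f
epilogue: pop r5=0x01, sp=0x76
epilogue: pop r0=0xb6, sp=0x77
r5: callee-saved, written=True
r6: caller-saved, written=True
r7: callee-saved, written=False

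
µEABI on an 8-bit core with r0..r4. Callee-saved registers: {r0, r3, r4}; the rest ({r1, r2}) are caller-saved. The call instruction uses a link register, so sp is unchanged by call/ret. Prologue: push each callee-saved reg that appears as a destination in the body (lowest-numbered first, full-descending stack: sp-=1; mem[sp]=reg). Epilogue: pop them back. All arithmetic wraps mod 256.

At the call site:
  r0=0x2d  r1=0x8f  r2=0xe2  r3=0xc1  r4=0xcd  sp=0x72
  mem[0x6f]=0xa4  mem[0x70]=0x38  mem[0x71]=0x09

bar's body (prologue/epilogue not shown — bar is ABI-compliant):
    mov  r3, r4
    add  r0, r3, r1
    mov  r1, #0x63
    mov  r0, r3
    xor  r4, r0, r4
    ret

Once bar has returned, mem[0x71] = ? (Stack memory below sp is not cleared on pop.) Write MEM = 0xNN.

prologue: push r0 → mem[0x71]=0x2d, sp=0x71
prologue: push r3 → mem[0x70]=0xc1, sp=0x70
prologue: push r4 → mem[0x6f]=0xcd, sp=0x6f
body[0] mov  r3, r4 → r3=0xcd
body[1] add  r0, r3, r1 → r0=0x5c
body[2] mov  r1, #0x63 → r1=0x63
body[3] mov  r0, r3 → r0=0xcd
body[4] xor  r4, r0, r4 → r4=0x00
epilogue: pop r4=0xcd, sp=0x70
epilogue: pop r3=0xc1, sp=0x71
epilogue: pop r0=0x2d, sp=0x72
prologue pushed ['r0', 'r3', 'r4'] at ['0x71', '0x70', '0x6f']

MEM = 0x2d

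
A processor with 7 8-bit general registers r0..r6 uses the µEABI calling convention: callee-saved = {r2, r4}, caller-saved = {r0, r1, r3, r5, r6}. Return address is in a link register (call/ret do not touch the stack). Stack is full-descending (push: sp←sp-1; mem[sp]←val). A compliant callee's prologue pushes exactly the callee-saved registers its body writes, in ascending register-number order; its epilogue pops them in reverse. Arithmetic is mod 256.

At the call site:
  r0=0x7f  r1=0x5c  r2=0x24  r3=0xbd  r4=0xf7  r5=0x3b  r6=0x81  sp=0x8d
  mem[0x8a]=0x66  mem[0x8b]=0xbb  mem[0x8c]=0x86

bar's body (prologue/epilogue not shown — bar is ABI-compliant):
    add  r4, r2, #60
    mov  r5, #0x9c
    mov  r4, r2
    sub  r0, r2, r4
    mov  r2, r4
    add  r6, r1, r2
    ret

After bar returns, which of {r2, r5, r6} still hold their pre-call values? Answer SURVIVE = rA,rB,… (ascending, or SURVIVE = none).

prologue: push r2 → mem[0x8c]=0x24, sp=0x8c
prologue: push r4 → mem[0x8b]=0xf7, sp=0x8b
body[0] add  r4, r2, #60 → r4=0x60
body[1] mov  r5, #0x9c → r5=0x9c
body[2] mov  r4, r2 → r4=0x24
body[3] sub  r0, r2, r4 → r0=0x00
body[4] mov  r2, r4 → r2=0x24
body[5] add  r6, r1, r2 → r6=0x80
epilogue: pop r4=0xf7, sp=0x8c
epilogue: pop r2=0x24, sp=0x8d
r2: callee-saved, written=True
r5: caller-saved, written=True
r6: caller-saved, written=True

SURVIVE = r2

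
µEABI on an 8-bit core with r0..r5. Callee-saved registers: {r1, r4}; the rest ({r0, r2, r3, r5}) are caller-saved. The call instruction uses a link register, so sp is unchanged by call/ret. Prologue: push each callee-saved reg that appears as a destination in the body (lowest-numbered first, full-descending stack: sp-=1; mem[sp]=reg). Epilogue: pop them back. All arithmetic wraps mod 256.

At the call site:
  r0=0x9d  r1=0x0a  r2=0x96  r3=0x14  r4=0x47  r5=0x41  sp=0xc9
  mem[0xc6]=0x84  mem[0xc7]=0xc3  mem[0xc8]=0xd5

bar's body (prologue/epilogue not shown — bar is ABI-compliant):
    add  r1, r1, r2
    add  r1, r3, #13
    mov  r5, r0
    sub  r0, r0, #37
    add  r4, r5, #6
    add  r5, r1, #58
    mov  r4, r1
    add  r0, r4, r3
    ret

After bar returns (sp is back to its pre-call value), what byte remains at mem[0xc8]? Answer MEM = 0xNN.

prologue: push r1 → mem[0xc8]=0x0a, sp=0xc8
prologue: push r4 → mem[0xc7]=0x47, sp=0xc7
body[0] add  r1, r1, r2 → r1=0xa0
body[1] add  r1, r3, #13 → r1=0x21
body[2] mov  r5, r0 → r5=0x9d
body[3] sub  r0, r0, #37 → r0=0x78
body[4] add  r4, r5, #6 → r4=0xa3
body[5] add  r5, r1, #58 → r5=0x5b
body[6] mov  r4, r1 → r4=0x21
body[7] add  r0, r4, r3 → r0=0x35
epilogue: pop r4=0x47, sp=0xc8
epilogue: pop r1=0x0a, sp=0xc9
prologue pushed ['r1', 'r4'] at ['0xc8', '0xc7']

MEM = 0x0a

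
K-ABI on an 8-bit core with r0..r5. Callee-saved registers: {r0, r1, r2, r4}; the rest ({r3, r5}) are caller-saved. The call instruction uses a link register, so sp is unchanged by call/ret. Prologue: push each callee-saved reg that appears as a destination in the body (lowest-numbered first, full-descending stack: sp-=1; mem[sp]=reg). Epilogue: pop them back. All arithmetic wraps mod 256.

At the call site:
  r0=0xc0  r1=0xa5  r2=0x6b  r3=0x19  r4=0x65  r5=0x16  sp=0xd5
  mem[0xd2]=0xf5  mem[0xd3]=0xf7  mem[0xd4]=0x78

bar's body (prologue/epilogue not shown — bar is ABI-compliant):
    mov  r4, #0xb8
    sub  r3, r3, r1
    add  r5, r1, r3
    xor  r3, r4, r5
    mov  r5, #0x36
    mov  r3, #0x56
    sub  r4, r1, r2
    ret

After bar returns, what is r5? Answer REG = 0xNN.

REG = 0x36

prologue: push r4 → mem[0xd4]=0x65, sp=0xd4
body[0] mov  r4, #0xb8 → r4=0xb8
body[1] sub  r3, r3, r1 → r3=0x74
body[2] add  r5, r1, r3 → r5=0x19
body[3] xor  r3, r4, r5 → r3=0xa1
body[4] mov  r5, #0x36 → r5=0x36
body[5] mov  r3, #0x56 → r3=0x56
body[6] sub  r4, r1, r2 → r4=0x3a
epilogue: pop r4=0x65, sp=0xd5
r5 is caller-saved → body value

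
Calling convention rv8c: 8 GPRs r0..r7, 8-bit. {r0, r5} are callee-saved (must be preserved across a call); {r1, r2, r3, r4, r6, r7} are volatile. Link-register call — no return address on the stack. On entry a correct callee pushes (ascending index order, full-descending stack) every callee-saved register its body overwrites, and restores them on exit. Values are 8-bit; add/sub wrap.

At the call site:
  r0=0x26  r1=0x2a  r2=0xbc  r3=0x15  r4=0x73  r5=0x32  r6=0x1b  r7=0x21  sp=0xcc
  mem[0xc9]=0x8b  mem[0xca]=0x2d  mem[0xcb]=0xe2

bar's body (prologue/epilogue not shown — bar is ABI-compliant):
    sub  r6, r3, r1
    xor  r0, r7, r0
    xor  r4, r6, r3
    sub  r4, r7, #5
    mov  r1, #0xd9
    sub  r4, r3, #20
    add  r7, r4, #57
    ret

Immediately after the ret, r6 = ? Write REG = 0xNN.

prologue: push r0 -> mem[0xcb]=0x26, sp=0xcb
body[0] sub  r6, r3, r1 -> r6=0xeb
body[1] xor  r0, r7, r0 -> r0=0x07
body[2] xor  r4, r6, r3 -> r4=0xfe
body[3] sub  r4, r7, #5 -> r4=0x1c
body[4] mov  r1, #0xd9 -> r1=0xd9
body[5] sub  r4, r3, #20 -> r4=0x01
body[6] add  r7, r4, #57 -> r7=0x3a
epilogue: pop r0=0x26, sp=0xcc
r6 is caller-saved -> body value

REG = 0xeb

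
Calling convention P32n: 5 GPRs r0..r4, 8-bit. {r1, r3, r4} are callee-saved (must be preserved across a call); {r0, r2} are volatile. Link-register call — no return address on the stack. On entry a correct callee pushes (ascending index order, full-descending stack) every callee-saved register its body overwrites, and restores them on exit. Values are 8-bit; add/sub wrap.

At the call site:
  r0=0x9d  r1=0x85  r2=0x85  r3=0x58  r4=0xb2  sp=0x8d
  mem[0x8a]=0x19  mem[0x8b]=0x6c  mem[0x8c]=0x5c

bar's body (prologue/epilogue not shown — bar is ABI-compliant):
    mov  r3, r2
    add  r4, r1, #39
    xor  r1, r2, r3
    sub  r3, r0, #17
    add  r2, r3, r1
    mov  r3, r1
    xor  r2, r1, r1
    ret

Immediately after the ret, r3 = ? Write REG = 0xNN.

REG = 0x58

prologue: push r1 → mem[0x8c]=0x85, sp=0x8c
prologue: push r3 → mem[0x8b]=0x58, sp=0x8b
prologue: push r4 → mem[0x8a]=0xb2, sp=0x8a
body[0] mov  r3, r2 → r3=0x85
body[1] add  r4, r1, #39 → r4=0xac
body[2] xor  r1, r2, r3 → r1=0x00
body[3] sub  r3, r0, #17 → r3=0x8c
body[4] add  r2, r3, r1 → r2=0x8c
body[5] mov  r3, r1 → r3=0x00
body[6] xor  r2, r1, r1 → r2=0x00
epilogue: pop r4=0xb2, sp=0x8b
epilogue: pop r3=0x58, sp=0x8c
epilogue: pop r1=0x85, sp=0x8d
r3 is callee-saved → restored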